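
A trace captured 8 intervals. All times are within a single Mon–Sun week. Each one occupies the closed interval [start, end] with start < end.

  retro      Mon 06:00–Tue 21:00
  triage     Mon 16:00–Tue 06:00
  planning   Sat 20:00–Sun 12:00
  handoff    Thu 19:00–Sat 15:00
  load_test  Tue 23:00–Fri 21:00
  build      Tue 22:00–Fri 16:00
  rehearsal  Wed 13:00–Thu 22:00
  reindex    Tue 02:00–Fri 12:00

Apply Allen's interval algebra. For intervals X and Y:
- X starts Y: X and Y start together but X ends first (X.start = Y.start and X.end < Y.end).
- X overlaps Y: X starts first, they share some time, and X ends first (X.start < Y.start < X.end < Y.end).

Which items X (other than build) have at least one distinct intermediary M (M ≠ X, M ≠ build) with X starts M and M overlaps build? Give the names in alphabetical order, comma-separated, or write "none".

none

Target build = [Tue 22:00, Fri 16:00].
Intermediaries M with M overlaps build: reindex.
Via reindex — items with X starts reindex: none.
Union: none.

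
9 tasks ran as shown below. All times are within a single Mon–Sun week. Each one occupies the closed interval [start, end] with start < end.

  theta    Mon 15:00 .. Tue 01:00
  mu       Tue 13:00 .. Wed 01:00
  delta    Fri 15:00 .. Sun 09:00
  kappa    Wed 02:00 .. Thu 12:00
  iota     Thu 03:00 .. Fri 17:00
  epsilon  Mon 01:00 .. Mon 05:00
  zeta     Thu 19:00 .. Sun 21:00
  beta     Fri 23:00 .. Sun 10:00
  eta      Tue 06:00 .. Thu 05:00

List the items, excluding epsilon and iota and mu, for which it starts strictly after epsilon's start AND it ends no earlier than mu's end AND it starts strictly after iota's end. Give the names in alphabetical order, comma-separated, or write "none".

beta

Conditions: its start is strictly after epsilon's start (X.start > Mon 01:00) AND its end is no earlier than mu's end (X.end >= Wed 01:00) AND its start is strictly after iota's end (X.start > Fri 17:00).
beta: start Fri 23:00 > Mon 01:00? ✓; end Sun 10:00 >= Wed 01:00? ✓; start Fri 23:00 > Fri 17:00? ✓ → yes.
delta: start Fri 15:00 > Mon 01:00? ✓; end Sun 09:00 >= Wed 01:00? ✓; start Fri 15:00 > Fri 17:00? ✗ → no.
eta: start Tue 06:00 > Mon 01:00? ✓; end Thu 05:00 >= Wed 01:00? ✓; start Tue 06:00 > Fri 17:00? ✗ → no.
kappa: start Wed 02:00 > Mon 01:00? ✓; end Thu 12:00 >= Wed 01:00? ✓; start Wed 02:00 > Fri 17:00? ✗ → no.
theta: start Mon 15:00 > Mon 01:00? ✓; end Tue 01:00 >= Wed 01:00? ✗; start Mon 15:00 > Fri 17:00? ✗ → no.
zeta: start Thu 19:00 > Mon 01:00? ✓; end Sun 21:00 >= Wed 01:00? ✓; start Thu 19:00 > Fri 17:00? ✗ → no.
Result: beta.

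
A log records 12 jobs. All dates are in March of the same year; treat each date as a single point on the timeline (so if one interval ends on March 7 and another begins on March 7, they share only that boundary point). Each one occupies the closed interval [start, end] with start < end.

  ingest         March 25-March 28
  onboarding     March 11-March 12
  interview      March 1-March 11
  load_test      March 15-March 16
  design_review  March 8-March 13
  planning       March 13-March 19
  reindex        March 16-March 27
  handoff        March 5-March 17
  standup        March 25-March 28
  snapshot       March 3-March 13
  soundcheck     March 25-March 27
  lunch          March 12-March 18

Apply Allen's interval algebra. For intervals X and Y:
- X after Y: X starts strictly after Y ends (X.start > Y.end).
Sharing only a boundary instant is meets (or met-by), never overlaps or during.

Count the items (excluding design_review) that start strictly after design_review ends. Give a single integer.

5

Target design_review = [March 8, March 13].
handoff [March 5, March 17] → contains → no.
ingest [March 25, March 28] → after → counts.
interview [March 1, March 11] → overlaps → no.
load_test [March 15, March 16] → after → counts.
lunch [March 12, March 18] → overlapped-by → no.
onboarding [March 11, March 12] → during → no.
planning [March 13, March 19] → met-by → no.
reindex [March 16, March 27] → after → counts.
snapshot [March 3, March 13] → finished-by → no.
soundcheck [March 25, March 27] → after → counts.
standup [March 25, March 28] → after → counts.
Total: 5.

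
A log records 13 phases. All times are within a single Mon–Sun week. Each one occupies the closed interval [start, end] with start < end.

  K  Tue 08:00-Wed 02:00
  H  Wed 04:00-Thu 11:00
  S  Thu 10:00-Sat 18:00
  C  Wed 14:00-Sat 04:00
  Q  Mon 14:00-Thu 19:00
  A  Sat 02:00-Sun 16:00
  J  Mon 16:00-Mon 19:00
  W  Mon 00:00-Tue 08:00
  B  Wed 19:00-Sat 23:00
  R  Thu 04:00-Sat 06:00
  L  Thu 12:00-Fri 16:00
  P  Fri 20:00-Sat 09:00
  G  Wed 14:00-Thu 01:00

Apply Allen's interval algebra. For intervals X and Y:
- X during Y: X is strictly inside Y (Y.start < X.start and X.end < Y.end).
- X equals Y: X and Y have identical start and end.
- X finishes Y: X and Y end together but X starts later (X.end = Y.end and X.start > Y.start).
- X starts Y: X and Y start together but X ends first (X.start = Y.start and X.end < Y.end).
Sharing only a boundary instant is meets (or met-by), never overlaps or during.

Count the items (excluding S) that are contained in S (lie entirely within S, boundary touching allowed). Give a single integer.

2

Target S = [Thu 10:00, Sat 18:00].
A [Sat 02:00, Sun 16:00] → overlapped-by → no.
B [Wed 19:00, Sat 23:00] → contains → no.
C [Wed 14:00, Sat 04:00] → overlaps → no.
G [Wed 14:00, Thu 01:00] → before → no.
H [Wed 04:00, Thu 11:00] → overlaps → no.
J [Mon 16:00, Mon 19:00] → before → no.
K [Tue 08:00, Wed 02:00] → before → no.
L [Thu 12:00, Fri 16:00] → during → counts.
P [Fri 20:00, Sat 09:00] → during → counts.
Q [Mon 14:00, Thu 19:00] → overlaps → no.
R [Thu 04:00, Sat 06:00] → overlaps → no.
W [Mon 00:00, Tue 08:00] → before → no.
Total: 2.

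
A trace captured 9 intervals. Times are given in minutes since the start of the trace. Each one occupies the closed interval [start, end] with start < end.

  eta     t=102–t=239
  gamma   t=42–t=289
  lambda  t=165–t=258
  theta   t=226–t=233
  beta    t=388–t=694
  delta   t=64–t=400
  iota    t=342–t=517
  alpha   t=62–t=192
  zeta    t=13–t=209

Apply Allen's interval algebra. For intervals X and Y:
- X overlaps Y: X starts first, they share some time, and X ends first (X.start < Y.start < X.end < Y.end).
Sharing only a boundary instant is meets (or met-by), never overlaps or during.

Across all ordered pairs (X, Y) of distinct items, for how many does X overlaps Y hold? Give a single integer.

12

Checking all 72 ordered pairs for relation 'overlaps'; matching pairs in alphabetical order:
(alpha, delta): alpha overlaps delta ✓
(alpha, eta): alpha overlaps eta ✓
(alpha, lambda): alpha overlaps lambda ✓
(delta, beta): delta overlaps beta ✓
(delta, iota): delta overlaps iota ✓
(eta, lambda): eta overlaps lambda ✓
(gamma, delta): gamma overlaps delta ✓
(iota, beta): iota overlaps beta ✓
(zeta, delta): zeta overlaps delta ✓
(zeta, eta): zeta overlaps eta ✓
(zeta, gamma): zeta overlaps gamma ✓
(zeta, lambda): zeta overlaps lambda ✓
Count: 12.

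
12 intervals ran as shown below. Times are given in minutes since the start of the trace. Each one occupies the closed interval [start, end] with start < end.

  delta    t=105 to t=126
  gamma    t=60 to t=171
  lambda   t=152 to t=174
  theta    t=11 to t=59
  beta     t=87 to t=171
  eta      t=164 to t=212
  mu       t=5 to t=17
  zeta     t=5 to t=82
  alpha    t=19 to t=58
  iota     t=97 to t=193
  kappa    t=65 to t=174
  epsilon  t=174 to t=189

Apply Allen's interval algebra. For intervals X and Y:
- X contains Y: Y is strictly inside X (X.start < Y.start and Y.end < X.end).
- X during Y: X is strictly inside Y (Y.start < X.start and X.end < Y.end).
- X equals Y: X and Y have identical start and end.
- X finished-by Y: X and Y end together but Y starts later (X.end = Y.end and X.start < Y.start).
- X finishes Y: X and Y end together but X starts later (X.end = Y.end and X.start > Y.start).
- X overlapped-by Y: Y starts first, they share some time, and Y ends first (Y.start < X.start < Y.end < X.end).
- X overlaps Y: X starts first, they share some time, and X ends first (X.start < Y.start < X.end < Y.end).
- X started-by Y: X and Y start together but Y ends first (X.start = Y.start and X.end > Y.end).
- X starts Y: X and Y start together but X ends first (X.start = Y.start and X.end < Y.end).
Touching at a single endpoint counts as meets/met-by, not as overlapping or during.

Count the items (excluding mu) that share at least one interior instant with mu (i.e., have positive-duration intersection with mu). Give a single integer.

Target mu = [t=5, t=17].
alpha [t=19, t=58] → after → no.
beta [t=87, t=171] → after → no.
delta [t=105, t=126] → after → no.
epsilon [t=174, t=189] → after → no.
eta [t=164, t=212] → after → no.
gamma [t=60, t=171] → after → no.
iota [t=97, t=193] → after → no.
kappa [t=65, t=174] → after → no.
lambda [t=152, t=174] → after → no.
theta [t=11, t=59] → overlapped-by → counts.
zeta [t=5, t=82] → started-by → counts.
Total: 2.

2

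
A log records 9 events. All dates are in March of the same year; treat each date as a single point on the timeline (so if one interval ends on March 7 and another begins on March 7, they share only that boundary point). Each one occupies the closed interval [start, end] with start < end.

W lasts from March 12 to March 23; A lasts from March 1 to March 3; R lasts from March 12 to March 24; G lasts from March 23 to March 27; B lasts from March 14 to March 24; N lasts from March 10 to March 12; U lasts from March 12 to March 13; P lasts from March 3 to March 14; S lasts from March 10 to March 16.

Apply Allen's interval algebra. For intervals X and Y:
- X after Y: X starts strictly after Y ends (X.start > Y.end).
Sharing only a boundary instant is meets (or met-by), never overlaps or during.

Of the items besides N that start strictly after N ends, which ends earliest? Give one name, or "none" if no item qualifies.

Target N = [March 10, March 12].
A [March 1, March 3] → before → excluded.
B [March 14, March 24] → after → candidate.
G [March 23, March 27] → after → candidate.
P [March 3, March 14] → contains → excluded.
R [March 12, March 24] → met-by → excluded.
S [March 10, March 16] → started-by → excluded.
U [March 12, March 13] → met-by → excluded.
W [March 12, March 23] → met-by → excluded.
Among candidates, earliest end is March 24 → B.

B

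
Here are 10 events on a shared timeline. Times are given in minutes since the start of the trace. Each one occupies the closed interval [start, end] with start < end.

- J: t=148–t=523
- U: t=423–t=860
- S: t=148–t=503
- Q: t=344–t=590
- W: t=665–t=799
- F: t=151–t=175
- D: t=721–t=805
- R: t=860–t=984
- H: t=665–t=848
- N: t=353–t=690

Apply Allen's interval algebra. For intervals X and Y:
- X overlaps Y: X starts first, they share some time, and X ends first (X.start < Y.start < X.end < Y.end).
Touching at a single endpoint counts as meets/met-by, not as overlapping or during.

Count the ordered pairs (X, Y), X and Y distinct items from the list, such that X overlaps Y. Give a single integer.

Checking all 90 ordered pairs for relation 'overlaps'; matching pairs in alphabetical order:
(J, N): J overlaps N ✓
(J, Q): J overlaps Q ✓
(J, U): J overlaps U ✓
(N, H): N overlaps H ✓
(N, U): N overlaps U ✓
(N, W): N overlaps W ✓
(Q, N): Q overlaps N ✓
(Q, U): Q overlaps U ✓
(S, N): S overlaps N ✓
(S, Q): S overlaps Q ✓
(S, U): S overlaps U ✓
(W, D): W overlaps D ✓
Count: 12.

12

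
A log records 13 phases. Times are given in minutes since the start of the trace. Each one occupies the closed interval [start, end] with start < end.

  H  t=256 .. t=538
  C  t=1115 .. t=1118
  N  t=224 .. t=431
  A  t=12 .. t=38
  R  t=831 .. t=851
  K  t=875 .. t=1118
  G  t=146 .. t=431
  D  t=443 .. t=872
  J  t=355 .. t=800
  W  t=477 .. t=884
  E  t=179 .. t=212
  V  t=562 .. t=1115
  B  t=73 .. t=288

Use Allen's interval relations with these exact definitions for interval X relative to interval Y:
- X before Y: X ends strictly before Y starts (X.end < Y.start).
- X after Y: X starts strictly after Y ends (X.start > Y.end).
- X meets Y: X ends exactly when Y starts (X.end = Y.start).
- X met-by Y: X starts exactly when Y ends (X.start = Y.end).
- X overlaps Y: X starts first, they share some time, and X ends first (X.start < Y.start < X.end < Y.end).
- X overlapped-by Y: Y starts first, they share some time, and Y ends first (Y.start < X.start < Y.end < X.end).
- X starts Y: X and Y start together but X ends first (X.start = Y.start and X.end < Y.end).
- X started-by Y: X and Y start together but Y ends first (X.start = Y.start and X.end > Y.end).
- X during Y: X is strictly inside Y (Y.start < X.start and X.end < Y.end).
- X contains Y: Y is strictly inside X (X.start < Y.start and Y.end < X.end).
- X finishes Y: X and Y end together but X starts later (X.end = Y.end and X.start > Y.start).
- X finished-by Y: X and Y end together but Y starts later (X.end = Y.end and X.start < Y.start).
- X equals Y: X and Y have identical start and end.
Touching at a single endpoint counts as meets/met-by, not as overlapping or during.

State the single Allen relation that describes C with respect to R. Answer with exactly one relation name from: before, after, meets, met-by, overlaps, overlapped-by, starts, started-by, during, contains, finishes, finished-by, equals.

C = [t=1115, t=1118]; R = [t=831, t=851].
Compare endpoints: C.start > R.start, C.start > R.end, C.end > R.start, C.end > R.end.
That pattern is 'after'.

after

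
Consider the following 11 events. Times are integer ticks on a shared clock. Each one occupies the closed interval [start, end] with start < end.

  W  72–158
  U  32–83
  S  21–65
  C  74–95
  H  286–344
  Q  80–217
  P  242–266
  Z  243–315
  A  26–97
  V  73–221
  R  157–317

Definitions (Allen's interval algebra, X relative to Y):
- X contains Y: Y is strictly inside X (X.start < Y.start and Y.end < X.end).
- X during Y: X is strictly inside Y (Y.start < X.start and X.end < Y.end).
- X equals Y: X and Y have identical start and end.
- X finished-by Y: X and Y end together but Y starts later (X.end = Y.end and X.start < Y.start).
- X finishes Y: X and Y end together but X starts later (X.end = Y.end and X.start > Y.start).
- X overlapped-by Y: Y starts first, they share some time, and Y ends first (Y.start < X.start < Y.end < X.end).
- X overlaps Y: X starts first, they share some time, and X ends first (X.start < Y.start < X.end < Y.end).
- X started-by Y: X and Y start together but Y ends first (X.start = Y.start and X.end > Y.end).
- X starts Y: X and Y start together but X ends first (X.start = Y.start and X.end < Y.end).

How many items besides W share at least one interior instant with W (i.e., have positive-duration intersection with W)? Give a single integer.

6

Target W = [72, 158].
A [26, 97] → overlaps → counts.
C [74, 95] → during → counts.
H [286, 344] → after → no.
P [242, 266] → after → no.
Q [80, 217] → overlapped-by → counts.
R [157, 317] → overlapped-by → counts.
S [21, 65] → before → no.
U [32, 83] → overlaps → counts.
V [73, 221] → overlapped-by → counts.
Z [243, 315] → after → no.
Total: 6.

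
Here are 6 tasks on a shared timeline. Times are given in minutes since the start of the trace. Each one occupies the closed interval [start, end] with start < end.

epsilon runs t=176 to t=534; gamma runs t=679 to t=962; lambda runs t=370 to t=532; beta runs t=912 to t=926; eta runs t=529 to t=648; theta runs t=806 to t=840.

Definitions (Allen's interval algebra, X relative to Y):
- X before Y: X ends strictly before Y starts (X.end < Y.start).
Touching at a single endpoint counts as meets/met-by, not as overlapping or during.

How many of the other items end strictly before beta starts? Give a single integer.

4

Target beta = [t=912, t=926].
epsilon [t=176, t=534] → before → counts.
eta [t=529, t=648] → before → counts.
gamma [t=679, t=962] → contains → no.
lambda [t=370, t=532] → before → counts.
theta [t=806, t=840] → before → counts.
Total: 4.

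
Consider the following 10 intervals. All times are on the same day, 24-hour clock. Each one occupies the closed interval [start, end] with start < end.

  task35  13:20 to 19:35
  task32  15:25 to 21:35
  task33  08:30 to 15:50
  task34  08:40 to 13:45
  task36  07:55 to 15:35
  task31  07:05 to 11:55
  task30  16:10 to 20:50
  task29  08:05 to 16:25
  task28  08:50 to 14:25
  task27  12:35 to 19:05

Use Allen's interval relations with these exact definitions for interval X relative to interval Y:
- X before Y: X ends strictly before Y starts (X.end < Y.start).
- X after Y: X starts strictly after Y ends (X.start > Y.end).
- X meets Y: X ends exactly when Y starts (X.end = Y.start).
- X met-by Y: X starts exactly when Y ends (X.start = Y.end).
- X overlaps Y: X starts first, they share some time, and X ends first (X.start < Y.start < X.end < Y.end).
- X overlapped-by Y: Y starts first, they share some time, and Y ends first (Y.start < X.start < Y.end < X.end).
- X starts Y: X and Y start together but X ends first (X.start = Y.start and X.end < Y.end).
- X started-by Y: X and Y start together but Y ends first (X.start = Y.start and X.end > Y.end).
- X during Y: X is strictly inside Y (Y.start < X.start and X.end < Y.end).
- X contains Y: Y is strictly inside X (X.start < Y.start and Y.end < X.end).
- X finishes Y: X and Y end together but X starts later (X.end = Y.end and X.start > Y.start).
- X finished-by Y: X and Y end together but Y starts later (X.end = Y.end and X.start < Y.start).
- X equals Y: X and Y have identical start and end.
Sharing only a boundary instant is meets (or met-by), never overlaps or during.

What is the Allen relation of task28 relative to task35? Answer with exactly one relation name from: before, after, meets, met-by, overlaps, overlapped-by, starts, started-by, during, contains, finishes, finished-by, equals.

task28 = [08:50, 14:25]; task35 = [13:20, 19:35].
Compare endpoints: task28.start < task35.start, task28.start < task35.end, task28.end > task35.start, task28.end < task35.end.
That pattern is 'overlaps'.

overlaps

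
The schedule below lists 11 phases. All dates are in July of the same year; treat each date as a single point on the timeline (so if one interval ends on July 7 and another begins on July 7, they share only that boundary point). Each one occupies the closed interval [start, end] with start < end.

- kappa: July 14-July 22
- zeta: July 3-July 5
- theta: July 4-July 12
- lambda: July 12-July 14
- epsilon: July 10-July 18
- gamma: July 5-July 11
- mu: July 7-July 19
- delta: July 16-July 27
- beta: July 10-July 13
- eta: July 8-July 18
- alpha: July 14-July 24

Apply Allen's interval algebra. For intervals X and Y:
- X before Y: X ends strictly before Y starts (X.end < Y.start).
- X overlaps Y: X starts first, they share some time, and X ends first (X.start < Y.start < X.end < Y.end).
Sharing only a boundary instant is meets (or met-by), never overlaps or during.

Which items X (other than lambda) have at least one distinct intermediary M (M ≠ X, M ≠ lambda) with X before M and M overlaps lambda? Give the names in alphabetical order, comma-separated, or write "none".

Target lambda = [July 12, July 14].
Intermediaries M with M overlaps lambda: beta.
Via beta — items with X before beta: zeta.
Union: zeta.

zeta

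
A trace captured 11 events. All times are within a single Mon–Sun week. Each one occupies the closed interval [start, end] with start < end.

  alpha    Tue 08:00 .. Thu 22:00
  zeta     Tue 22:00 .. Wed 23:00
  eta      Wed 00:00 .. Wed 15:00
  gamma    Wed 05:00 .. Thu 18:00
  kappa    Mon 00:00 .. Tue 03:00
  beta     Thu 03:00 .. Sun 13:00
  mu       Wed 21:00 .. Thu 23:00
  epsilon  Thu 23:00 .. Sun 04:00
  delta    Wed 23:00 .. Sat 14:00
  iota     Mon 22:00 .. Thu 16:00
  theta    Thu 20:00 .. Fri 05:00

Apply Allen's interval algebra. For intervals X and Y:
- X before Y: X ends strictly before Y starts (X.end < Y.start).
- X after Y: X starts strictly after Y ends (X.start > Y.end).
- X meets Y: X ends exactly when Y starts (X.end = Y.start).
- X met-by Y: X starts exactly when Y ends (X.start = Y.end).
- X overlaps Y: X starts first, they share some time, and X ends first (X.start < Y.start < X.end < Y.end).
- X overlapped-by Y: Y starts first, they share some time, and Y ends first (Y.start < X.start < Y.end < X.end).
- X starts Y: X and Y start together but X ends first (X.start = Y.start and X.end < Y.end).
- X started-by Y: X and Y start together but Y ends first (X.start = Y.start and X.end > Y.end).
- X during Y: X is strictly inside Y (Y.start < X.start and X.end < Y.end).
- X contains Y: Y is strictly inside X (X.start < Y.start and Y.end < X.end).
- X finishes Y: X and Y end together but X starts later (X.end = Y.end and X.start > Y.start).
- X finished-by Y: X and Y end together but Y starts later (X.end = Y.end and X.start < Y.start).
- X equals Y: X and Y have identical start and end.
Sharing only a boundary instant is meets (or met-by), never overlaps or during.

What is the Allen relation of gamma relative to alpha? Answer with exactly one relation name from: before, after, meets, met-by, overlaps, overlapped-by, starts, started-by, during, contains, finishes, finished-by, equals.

during

gamma = [Wed 05:00, Thu 18:00]; alpha = [Tue 08:00, Thu 22:00].
Compare endpoints: gamma.start > alpha.start, gamma.start < alpha.end, gamma.end > alpha.start, gamma.end < alpha.end.
That pattern is 'during'.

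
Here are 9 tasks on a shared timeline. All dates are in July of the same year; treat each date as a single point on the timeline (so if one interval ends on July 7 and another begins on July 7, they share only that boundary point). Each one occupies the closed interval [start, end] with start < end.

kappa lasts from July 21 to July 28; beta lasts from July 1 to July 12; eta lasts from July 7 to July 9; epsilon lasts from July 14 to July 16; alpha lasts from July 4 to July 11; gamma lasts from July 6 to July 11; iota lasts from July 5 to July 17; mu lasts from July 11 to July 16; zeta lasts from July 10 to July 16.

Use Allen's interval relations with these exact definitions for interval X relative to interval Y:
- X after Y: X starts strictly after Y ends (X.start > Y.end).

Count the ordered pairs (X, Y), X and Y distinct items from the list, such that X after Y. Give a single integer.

14

Checking all 72 ordered pairs for relation 'after'; matching pairs in alphabetical order:
(epsilon, alpha): epsilon after alpha ✓
(epsilon, beta): epsilon after beta ✓
(epsilon, eta): epsilon after eta ✓
(epsilon, gamma): epsilon after gamma ✓
(kappa, alpha): kappa after alpha ✓
(kappa, beta): kappa after beta ✓
(kappa, epsilon): kappa after epsilon ✓
(kappa, eta): kappa after eta ✓
(kappa, gamma): kappa after gamma ✓
(kappa, iota): kappa after iota ✓
(kappa, mu): kappa after mu ✓
(kappa, zeta): kappa after zeta ✓
(mu, eta): mu after eta ✓
(zeta, eta): zeta after eta ✓
Count: 14.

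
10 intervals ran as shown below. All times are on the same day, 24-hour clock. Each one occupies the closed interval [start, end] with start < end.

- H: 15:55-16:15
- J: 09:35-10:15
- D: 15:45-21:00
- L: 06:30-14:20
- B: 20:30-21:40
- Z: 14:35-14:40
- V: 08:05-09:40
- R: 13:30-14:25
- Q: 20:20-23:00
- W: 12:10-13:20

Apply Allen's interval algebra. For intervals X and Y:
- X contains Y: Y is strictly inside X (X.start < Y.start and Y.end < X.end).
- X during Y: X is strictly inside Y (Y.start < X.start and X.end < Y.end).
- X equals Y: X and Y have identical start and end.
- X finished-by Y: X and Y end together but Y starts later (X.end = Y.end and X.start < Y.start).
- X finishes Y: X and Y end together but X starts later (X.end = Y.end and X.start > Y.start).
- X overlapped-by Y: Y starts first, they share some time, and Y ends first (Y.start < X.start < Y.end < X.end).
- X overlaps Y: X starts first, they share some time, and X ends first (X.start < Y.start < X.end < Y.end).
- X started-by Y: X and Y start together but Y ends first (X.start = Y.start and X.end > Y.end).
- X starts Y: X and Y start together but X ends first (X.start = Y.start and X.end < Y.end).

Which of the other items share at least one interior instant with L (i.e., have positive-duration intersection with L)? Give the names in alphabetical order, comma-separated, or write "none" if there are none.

J, R, V, W

Target L = [06:30, 14:20].
B [20:30, 21:40] → after → no.
D [15:45, 21:00] → after → no.
H [15:55, 16:15] → after → no.
J [09:35, 10:15] → during → yes.
Q [20:20, 23:00] → after → no.
R [13:30, 14:25] → overlapped-by → yes.
V [08:05, 09:40] → during → yes.
W [12:10, 13:20] → during → yes.
Z [14:35, 14:40] → after → no.
Result: J, R, V, W.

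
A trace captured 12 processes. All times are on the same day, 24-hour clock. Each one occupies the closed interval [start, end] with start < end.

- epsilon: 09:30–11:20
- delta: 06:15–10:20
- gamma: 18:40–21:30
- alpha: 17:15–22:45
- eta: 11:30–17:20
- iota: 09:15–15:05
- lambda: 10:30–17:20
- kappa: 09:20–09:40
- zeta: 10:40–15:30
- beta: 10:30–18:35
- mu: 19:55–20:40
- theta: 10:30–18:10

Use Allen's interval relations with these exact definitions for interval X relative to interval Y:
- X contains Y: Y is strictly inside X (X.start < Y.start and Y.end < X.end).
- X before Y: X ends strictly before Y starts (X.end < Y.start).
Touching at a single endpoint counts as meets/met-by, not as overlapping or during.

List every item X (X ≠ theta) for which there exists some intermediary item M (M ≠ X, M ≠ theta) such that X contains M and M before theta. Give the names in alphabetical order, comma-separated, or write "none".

Target theta = [10:30, 18:10].
Intermediaries M with M before theta: delta, kappa.
Via delta — items with X contains delta: none.
Via kappa — items with X contains kappa: delta, iota.
Union: delta, iota.

delta, iota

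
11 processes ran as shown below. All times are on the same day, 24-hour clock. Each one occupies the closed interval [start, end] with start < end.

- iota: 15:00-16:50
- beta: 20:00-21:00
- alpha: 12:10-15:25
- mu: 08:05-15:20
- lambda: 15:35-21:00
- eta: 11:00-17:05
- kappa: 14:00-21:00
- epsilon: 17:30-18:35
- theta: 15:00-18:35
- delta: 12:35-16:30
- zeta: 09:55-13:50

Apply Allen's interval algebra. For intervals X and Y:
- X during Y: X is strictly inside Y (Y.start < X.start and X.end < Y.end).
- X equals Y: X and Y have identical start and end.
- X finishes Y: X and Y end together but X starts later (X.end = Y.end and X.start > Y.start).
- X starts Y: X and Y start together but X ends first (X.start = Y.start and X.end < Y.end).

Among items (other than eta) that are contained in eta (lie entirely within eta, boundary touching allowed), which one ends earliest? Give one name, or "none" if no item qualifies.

alpha

Target eta = [11:00, 17:05].
alpha [12:10, 15:25] → during → candidate.
beta [20:00, 21:00] → after → excluded.
delta [12:35, 16:30] → during → candidate.
epsilon [17:30, 18:35] → after → excluded.
iota [15:00, 16:50] → during → candidate.
kappa [14:00, 21:00] → overlapped-by → excluded.
lambda [15:35, 21:00] → overlapped-by → excluded.
mu [08:05, 15:20] → overlaps → excluded.
theta [15:00, 18:35] → overlapped-by → excluded.
zeta [09:55, 13:50] → overlaps → excluded.
Among candidates, earliest end is 15:25 → alpha.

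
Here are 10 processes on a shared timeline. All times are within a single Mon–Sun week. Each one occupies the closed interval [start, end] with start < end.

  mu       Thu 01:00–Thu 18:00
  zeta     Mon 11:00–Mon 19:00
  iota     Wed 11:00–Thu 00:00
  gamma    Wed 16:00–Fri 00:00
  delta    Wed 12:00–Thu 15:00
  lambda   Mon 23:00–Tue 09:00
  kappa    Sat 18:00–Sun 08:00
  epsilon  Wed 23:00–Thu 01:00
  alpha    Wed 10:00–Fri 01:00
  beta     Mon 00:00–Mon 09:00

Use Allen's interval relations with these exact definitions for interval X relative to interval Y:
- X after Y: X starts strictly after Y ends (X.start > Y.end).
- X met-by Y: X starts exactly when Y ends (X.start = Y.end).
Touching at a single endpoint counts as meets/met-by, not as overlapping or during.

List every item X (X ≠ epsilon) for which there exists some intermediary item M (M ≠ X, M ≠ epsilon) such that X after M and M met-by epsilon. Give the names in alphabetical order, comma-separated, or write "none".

Target epsilon = [Wed 23:00, Thu 01:00].
Intermediaries M with M met-by epsilon: mu.
Via mu — items with X after mu: kappa.
Union: kappa.

kappa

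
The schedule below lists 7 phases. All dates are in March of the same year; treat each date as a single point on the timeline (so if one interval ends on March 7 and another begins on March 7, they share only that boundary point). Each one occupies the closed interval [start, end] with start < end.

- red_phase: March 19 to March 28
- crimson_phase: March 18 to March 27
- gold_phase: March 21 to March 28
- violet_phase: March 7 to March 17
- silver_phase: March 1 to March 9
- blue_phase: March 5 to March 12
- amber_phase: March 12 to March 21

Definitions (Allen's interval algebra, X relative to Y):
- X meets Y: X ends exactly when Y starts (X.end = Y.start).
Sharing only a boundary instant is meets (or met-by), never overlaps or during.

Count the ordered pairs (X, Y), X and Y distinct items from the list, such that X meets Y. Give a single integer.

Checking all 42 ordered pairs for relation 'meets'; matching pairs in alphabetical order:
(amber_phase, gold_phase): amber_phase meets gold_phase ✓
(blue_phase, amber_phase): blue_phase meets amber_phase ✓
Count: 2.

2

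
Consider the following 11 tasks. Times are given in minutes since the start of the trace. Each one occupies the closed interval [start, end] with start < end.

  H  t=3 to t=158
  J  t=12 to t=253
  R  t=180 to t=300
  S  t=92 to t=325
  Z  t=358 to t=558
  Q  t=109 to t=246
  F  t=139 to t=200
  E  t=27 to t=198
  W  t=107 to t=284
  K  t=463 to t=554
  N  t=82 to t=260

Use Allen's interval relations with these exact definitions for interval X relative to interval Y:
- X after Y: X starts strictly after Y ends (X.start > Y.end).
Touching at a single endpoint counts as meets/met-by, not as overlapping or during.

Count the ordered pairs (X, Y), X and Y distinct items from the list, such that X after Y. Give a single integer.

Checking all 110 ordered pairs for relation 'after'; matching pairs in alphabetical order:
(K, E): K after E ✓
(K, F): K after F ✓
(K, H): K after H ✓
(K, J): K after J ✓
(K, N): K after N ✓
(K, Q): K after Q ✓
(K, R): K after R ✓
(K, S): K after S ✓
(K, W): K after W ✓
(R, H): R after H ✓
(Z, E): Z after E ✓
(Z, F): Z after F ✓
(Z, H): Z after H ✓
(Z, J): Z after J ✓
(Z, N): Z after N ✓
(Z, Q): Z after Q ✓
(Z, R): Z after R ✓
(Z, S): Z after S ✓
(Z, W): Z after W ✓
Count: 19.

19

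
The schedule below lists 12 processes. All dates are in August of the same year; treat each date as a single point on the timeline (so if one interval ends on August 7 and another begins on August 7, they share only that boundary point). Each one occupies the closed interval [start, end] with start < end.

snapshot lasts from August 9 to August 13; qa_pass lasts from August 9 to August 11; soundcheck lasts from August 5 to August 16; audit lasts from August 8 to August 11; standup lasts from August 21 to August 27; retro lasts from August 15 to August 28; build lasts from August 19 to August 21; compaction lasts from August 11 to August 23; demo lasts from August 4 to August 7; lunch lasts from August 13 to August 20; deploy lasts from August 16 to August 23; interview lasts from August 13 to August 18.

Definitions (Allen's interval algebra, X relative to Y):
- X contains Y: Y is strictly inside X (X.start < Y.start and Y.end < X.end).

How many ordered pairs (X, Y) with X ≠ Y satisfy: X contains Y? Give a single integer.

Checking all 132 ordered pairs for relation 'contains'; matching pairs in alphabetical order:
(compaction, build): compaction contains build ✓
(compaction, interview): compaction contains interview ✓
(compaction, lunch): compaction contains lunch ✓
(deploy, build): deploy contains build ✓
(retro, build): retro contains build ✓
(retro, deploy): retro contains deploy ✓
(retro, standup): retro contains standup ✓
(soundcheck, audit): soundcheck contains audit ✓
(soundcheck, qa_pass): soundcheck contains qa_pass ✓
(soundcheck, snapshot): soundcheck contains snapshot ✓
Count: 10.

10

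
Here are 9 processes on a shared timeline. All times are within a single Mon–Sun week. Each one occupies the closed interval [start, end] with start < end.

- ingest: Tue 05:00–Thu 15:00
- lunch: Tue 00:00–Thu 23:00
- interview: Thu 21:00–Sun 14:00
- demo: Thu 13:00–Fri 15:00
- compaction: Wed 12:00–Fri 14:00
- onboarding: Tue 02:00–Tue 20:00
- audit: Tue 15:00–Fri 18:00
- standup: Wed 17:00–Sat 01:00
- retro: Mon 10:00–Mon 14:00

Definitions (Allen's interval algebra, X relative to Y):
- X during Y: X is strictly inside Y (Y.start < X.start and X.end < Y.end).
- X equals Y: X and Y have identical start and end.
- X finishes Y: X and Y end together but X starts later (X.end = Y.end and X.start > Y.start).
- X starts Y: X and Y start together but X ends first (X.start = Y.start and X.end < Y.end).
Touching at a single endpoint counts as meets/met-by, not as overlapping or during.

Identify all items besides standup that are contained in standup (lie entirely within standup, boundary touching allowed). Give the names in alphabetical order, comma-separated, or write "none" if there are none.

demo

Target standup = [Wed 17:00, Sat 01:00].
audit [Tue 15:00, Fri 18:00] → overlaps → no.
compaction [Wed 12:00, Fri 14:00] → overlaps → no.
demo [Thu 13:00, Fri 15:00] → during → yes.
ingest [Tue 05:00, Thu 15:00] → overlaps → no.
interview [Thu 21:00, Sun 14:00] → overlapped-by → no.
lunch [Tue 00:00, Thu 23:00] → overlaps → no.
onboarding [Tue 02:00, Tue 20:00] → before → no.
retro [Mon 10:00, Mon 14:00] → before → no.
Result: demo.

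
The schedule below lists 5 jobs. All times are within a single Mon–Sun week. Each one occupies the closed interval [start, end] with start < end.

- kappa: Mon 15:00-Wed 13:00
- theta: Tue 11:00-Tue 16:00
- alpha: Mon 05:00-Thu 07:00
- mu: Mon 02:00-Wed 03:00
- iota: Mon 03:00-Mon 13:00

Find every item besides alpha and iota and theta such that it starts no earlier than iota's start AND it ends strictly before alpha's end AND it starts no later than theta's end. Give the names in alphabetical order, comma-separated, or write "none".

kappa

Conditions: its start is no earlier than iota's start (X.start >= Mon 03:00) AND its end is strictly before alpha's end (X.end < Thu 07:00) AND its start is no later than theta's end (X.start <= Tue 16:00).
kappa: start Mon 15:00 >= Mon 03:00? ✓; end Wed 13:00 < Thu 07:00? ✓; start Mon 15:00 <= Tue 16:00? ✓ → yes.
mu: start Mon 02:00 >= Mon 03:00? ✗; end Wed 03:00 < Thu 07:00? ✓; start Mon 02:00 <= Tue 16:00? ✓ → no.
Result: kappa.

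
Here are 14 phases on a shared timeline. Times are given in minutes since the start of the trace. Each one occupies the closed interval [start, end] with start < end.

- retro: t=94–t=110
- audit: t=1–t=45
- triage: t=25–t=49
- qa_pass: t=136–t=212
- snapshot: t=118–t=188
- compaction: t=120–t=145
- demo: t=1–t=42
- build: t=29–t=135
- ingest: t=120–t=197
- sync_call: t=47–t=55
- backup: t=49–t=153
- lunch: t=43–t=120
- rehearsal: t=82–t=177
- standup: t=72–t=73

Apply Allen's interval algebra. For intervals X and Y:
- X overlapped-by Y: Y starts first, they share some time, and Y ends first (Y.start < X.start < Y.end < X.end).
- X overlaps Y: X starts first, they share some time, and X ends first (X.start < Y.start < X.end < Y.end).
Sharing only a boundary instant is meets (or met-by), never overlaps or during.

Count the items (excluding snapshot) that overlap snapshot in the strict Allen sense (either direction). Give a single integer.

Target snapshot = [t=118, t=188].
audit [t=1, t=45] → before → no.
backup [t=49, t=153] → overlaps → counts.
build [t=29, t=135] → overlaps → counts.
compaction [t=120, t=145] → during → no.
demo [t=1, t=42] → before → no.
ingest [t=120, t=197] → overlapped-by → counts.
lunch [t=43, t=120] → overlaps → counts.
qa_pass [t=136, t=212] → overlapped-by → counts.
rehearsal [t=82, t=177] → overlaps → counts.
retro [t=94, t=110] → before → no.
standup [t=72, t=73] → before → no.
sync_call [t=47, t=55] → before → no.
triage [t=25, t=49] → before → no.
Total: 6.

6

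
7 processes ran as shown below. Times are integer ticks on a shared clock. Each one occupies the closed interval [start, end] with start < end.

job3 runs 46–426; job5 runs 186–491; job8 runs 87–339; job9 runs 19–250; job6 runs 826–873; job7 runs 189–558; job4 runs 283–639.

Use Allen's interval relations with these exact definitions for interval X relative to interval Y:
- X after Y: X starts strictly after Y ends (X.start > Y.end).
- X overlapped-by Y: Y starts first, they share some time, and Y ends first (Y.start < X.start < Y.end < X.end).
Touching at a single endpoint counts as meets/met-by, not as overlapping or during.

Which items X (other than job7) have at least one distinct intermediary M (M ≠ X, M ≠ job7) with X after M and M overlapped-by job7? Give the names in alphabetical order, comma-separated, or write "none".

Target job7 = [189, 558].
Intermediaries M with M overlapped-by job7: job4.
Via job4 — items with X after job4: job6.
Union: job6.

job6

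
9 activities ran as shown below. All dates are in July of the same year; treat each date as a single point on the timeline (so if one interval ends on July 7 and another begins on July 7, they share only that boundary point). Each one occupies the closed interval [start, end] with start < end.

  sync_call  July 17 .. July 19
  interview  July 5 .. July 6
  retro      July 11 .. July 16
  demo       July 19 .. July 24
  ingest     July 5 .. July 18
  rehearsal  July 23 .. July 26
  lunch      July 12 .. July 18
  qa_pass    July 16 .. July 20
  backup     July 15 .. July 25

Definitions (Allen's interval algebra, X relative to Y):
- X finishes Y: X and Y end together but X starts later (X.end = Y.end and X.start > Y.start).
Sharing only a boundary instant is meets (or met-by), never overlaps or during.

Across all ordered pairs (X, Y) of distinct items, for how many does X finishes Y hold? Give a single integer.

Checking all 72 ordered pairs for relation 'finishes'; matching pairs in alphabetical order:
(lunch, ingest): lunch finishes ingest ✓
Count: 1.

1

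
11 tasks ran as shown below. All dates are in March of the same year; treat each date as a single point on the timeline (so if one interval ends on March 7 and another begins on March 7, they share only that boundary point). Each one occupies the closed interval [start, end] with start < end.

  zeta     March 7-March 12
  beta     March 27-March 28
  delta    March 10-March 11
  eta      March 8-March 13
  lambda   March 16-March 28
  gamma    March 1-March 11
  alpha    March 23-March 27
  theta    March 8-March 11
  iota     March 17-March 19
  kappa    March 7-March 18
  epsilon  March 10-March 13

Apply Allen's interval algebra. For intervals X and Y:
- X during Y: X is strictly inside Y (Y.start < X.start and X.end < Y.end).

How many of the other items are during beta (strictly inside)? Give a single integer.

0

Target beta = [March 27, March 28].
alpha [March 23, March 27] → meets → no.
delta [March 10, March 11] → before → no.
epsilon [March 10, March 13] → before → no.
eta [March 8, March 13] → before → no.
gamma [March 1, March 11] → before → no.
iota [March 17, March 19] → before → no.
kappa [March 7, March 18] → before → no.
lambda [March 16, March 28] → finished-by → no.
theta [March 8, March 11] → before → no.
zeta [March 7, March 12] → before → no.
Total: 0.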